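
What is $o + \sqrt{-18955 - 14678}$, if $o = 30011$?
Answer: $30011 + 3 i \sqrt{3737} \approx 30011.0 + 183.39 i$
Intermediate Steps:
$o + \sqrt{-18955 - 14678} = 30011 + \sqrt{-18955 - 14678} = 30011 + \sqrt{-33633} = 30011 + 3 i \sqrt{3737}$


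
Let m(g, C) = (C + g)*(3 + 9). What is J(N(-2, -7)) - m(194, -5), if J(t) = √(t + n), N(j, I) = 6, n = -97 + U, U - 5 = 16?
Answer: -2268 + I*√70 ≈ -2268.0 + 8.3666*I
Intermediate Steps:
U = 21 (U = 5 + 16 = 21)
n = -76 (n = -97 + 21 = -76)
J(t) = √(-76 + t) (J(t) = √(t - 76) = √(-76 + t))
m(g, C) = 12*C + 12*g (m(g, C) = (C + g)*12 = 12*C + 12*g)
J(N(-2, -7)) - m(194, -5) = √(-76 + 6) - (12*(-5) + 12*194) = √(-70) - (-60 + 2328) = I*√70 - 1*2268 = I*√70 - 2268 = -2268 + I*√70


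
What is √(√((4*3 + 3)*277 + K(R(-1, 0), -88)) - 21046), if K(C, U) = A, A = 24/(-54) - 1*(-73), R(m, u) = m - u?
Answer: √(-189414 + 12*√2378)/3 ≈ 144.85*I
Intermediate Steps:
A = 653/9 (A = 24*(-1/54) + 73 = -4/9 + 73 = 653/9 ≈ 72.556)
K(C, U) = 653/9
√(√((4*3 + 3)*277 + K(R(-1, 0), -88)) - 21046) = √(√((4*3 + 3)*277 + 653/9) - 21046) = √(√((12 + 3)*277 + 653/9) - 21046) = √(√(15*277 + 653/9) - 21046) = √(√(4155 + 653/9) - 21046) = √(√(38048/9) - 21046) = √(4*√2378/3 - 21046) = √(-21046 + 4*√2378/3)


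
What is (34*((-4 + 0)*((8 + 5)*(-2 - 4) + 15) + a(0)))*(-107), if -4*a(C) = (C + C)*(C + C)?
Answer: -916776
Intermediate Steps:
a(C) = -C² (a(C) = -(C + C)*(C + C)/4 = -2*C*2*C/4 = -C²)
(34*((-4 + 0)*((8 + 5)*(-2 - 4) + 15) + a(0)))*(-107) = (34*((-4 + 0)*((8 + 5)*(-2 - 4) + 15) - 1*0²))*(-107) = (34*(-4*(13*(-6) + 15) - 1*0))*(-107) = (34*(-4*(-78 + 15) + 0))*(-107) = (34*(-4*(-63) + 0))*(-107) = (34*(252 + 0))*(-107) = (34*252)*(-107) = 8568*(-107) = -916776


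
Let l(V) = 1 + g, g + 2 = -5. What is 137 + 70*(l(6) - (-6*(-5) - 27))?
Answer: -493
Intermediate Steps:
g = -7 (g = -2 - 5 = -7)
l(V) = -6 (l(V) = 1 - 7 = -6)
137 + 70*(l(6) - (-6*(-5) - 27)) = 137 + 70*(-6 - (-6*(-5) - 27)) = 137 + 70*(-6 - (30 - 27)) = 137 + 70*(-6 - 1*3) = 137 + 70*(-6 - 3) = 137 + 70*(-9) = 137 - 630 = -493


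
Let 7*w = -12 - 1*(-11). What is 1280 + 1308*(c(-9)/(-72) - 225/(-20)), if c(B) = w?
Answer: 671899/42 ≈ 15998.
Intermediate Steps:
w = -⅐ (w = (-12 - 1*(-11))/7 = (-12 + 11)/7 = (⅐)*(-1) = -⅐ ≈ -0.14286)
c(B) = -⅐
1280 + 1308*(c(-9)/(-72) - 225/(-20)) = 1280 + 1308*(-⅐/(-72) - 225/(-20)) = 1280 + 1308*(-⅐*(-1/72) - 225*(-1/20)) = 1280 + 1308*(1/504 + 45/4) = 1280 + 1308*(5671/504) = 1280 + 618139/42 = 671899/42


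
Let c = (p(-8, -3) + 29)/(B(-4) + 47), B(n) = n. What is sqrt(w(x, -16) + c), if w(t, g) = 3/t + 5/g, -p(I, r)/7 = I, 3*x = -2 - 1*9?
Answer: sqrt(3028619)/1892 ≈ 0.91982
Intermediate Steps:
x = -11/3 (x = (-2 - 1*9)/3 = (-2 - 9)/3 = (1/3)*(-11) = -11/3 ≈ -3.6667)
p(I, r) = -7*I
c = 85/43 (c = (-7*(-8) + 29)/(-4 + 47) = (56 + 29)/43 = 85*(1/43) = 85/43 ≈ 1.9767)
sqrt(w(x, -16) + c) = sqrt((3/(-11/3) + 5/(-16)) + 85/43) = sqrt((3*(-3/11) + 5*(-1/16)) + 85/43) = sqrt((-9/11 - 5/16) + 85/43) = sqrt(-199/176 + 85/43) = sqrt(6403/7568) = sqrt(3028619)/1892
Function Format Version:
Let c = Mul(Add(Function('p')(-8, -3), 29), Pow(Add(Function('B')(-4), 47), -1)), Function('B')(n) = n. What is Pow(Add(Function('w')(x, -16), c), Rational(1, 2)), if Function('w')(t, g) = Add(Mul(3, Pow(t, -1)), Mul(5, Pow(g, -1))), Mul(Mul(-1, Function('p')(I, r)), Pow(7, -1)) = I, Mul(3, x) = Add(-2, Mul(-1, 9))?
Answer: Mul(Rational(1, 1892), Pow(3028619, Rational(1, 2))) ≈ 0.91982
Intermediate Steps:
x = Rational(-11, 3) (x = Mul(Rational(1, 3), Add(-2, Mul(-1, 9))) = Mul(Rational(1, 3), Add(-2, -9)) = Mul(Rational(1, 3), -11) = Rational(-11, 3) ≈ -3.6667)
Function('p')(I, r) = Mul(-7, I)
c = Rational(85, 43) (c = Mul(Add(Mul(-7, -8), 29), Pow(Add(-4, 47), -1)) = Mul(Add(56, 29), Pow(43, -1)) = Mul(85, Rational(1, 43)) = Rational(85, 43) ≈ 1.9767)
Pow(Add(Function('w')(x, -16), c), Rational(1, 2)) = Pow(Add(Add(Mul(3, Pow(Rational(-11, 3), -1)), Mul(5, Pow(-16, -1))), Rational(85, 43)), Rational(1, 2)) = Pow(Add(Add(Mul(3, Rational(-3, 11)), Mul(5, Rational(-1, 16))), Rational(85, 43)), Rational(1, 2)) = Pow(Add(Add(Rational(-9, 11), Rational(-5, 16)), Rational(85, 43)), Rational(1, 2)) = Pow(Add(Rational(-199, 176), Rational(85, 43)), Rational(1, 2)) = Pow(Rational(6403, 7568), Rational(1, 2)) = Mul(Rational(1, 1892), Pow(3028619, Rational(1, 2)))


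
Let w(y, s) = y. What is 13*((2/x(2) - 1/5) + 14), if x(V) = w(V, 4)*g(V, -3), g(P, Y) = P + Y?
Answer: 832/5 ≈ 166.40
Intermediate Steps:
x(V) = V*(-3 + V) (x(V) = V*(V - 3) = V*(-3 + V))
13*((2/x(2) - 1/5) + 14) = 13*((2/((2*(-3 + 2))) - 1/5) + 14) = 13*((2/((2*(-1))) - 1*⅕) + 14) = 13*((2/(-2) - ⅕) + 14) = 13*((2*(-½) - ⅕) + 14) = 13*((-1 - ⅕) + 14) = 13*(-6/5 + 14) = 13*(64/5) = 832/5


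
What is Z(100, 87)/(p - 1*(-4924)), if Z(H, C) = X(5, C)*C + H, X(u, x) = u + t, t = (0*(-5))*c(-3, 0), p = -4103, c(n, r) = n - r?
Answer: 535/821 ≈ 0.65164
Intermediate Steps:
t = 0 (t = (0*(-5))*(-3 - 1*0) = 0*(-3 + 0) = 0*(-3) = 0)
X(u, x) = u (X(u, x) = u + 0 = u)
Z(H, C) = H + 5*C (Z(H, C) = 5*C + H = H + 5*C)
Z(100, 87)/(p - 1*(-4924)) = (100 + 5*87)/(-4103 - 1*(-4924)) = (100 + 435)/(-4103 + 4924) = 535/821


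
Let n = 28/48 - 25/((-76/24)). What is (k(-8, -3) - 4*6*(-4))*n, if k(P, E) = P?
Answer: 42526/57 ≈ 746.07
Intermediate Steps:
n = 1933/228 (n = 28*(1/48) - 25/((-76*1/24)) = 7/12 - 25/(-19/6) = 7/12 - 25*(-6/19) = 7/12 + 150/19 = 1933/228 ≈ 8.4781)
(k(-8, -3) - 4*6*(-4))*n = (-8 - 4*6*(-4))*(1933/228) = (-8 - 24*(-4))*(1933/228) = (-8 + 96)*(1933/228) = 88*(1933/228) = 42526/57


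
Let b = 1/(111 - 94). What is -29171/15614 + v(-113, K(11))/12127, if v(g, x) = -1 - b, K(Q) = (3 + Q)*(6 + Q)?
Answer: -6014145241/3218966626 ≈ -1.8683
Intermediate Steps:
b = 1/17 ≈ 0.058824
v(g, x) = -18/17 (v(g, x) = -1 - 1*1/17 = -1 - 1/17 = -18/17)
-29171/15614 + v(-113, K(11))/12127 = -29171/15614 - 18/17/12127 = -29171*1/15614 - 18/17*1/12127 = -29171/15614 - 18/206159 = -6014145241/3218966626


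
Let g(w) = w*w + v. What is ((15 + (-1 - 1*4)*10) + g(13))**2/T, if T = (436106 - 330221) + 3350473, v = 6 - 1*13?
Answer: 16129/3456358 ≈ 0.0046665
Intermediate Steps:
v = -7 (v = 6 - 13 = -7)
T = 3456358 (T = 105885 + 3350473 = 3456358)
g(w) = -7 + w**2 (g(w) = w*w - 7 = w**2 - 7 = -7 + w**2)
((15 + (-1 - 1*4)*10) + g(13))**2/T = ((15 + (-1 - 1*4)*10) + (-7 + 13**2))**2/3456358 = ((15 + (-1 - 4)*10) + (-7 + 169))**2*(1/3456358) = ((15 - 5*10) + 162)**2*(1/3456358) = ((15 - 50) + 162)**2*(1/3456358) = (-35 + 162)**2*(1/3456358) = 127**2*(1/3456358) = 16129*(1/3456358) = 16129/3456358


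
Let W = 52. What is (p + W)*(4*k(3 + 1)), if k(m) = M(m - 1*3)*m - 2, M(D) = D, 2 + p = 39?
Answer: 712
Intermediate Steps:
p = 37 (p = -2 + 39 = 37)
k(m) = -2 + m*(-3 + m) (k(m) = (m - 1*3)*m - 2 = (m - 3)*m - 2 = (-3 + m)*m - 2 = m*(-3 + m) - 2 = -2 + m*(-3 + m))
(p + W)*(4*k(3 + 1)) = (37 + 52)*(4*(-2 + (3 + 1)*(-3 + (3 + 1)))) = 89*(4*(-2 + 4*(-3 + 4))) = 89*(4*(-2 + 4*1)) = 89*(4*(-2 + 4)) = 89*(4*2) = 89*8 = 712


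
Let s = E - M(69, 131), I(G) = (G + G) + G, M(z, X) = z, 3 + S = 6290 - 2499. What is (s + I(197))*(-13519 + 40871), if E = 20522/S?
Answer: 13661353004/947 ≈ 1.4426e+7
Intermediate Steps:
S = 3788 (S = -3 + (6290 - 2499) = -3 + 3791 = 3788)
E = 10261/1894 (E = 20522/3788 = 20522*(1/3788) = 10261/1894 ≈ 5.4176)
I(G) = 3*G (I(G) = 2*G + G = 3*G)
s = -120425/1894 (s = 10261/1894 - 1*69 = 10261/1894 - 69 = -120425/1894 ≈ -63.582)
(s + I(197))*(-13519 + 40871) = (-120425/1894 + 3*197)*(-13519 + 40871) = (-120425/1894 + 591)*27352 = (998929/1894)*27352 = 13661353004/947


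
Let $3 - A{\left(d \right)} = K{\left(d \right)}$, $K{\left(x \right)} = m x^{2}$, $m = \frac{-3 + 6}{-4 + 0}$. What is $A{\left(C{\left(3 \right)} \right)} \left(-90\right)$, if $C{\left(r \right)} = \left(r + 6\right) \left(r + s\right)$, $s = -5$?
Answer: $-22140$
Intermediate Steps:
$m = - \frac{3}{4}$ ($m = \frac{3}{-4} = 3 \left(- \frac{1}{4}\right) = - \frac{3}{4} \approx -0.75$)
$C{\left(r \right)} = \left(-5 + r\right) \left(6 + r\right)$ ($C{\left(r \right)} = \left(r + 6\right) \left(r - 5\right) = \left(6 + r\right) \left(-5 + r\right) = \left(-5 + r\right) \left(6 + r\right)$)
$K{\left(x \right)} = - \frac{3 x^{2}}{4}$
$A{\left(d \right)} = 3 + \frac{3 d^{2}}{4}$ ($A{\left(d \right)} = 3 - - \frac{3 d^{2}}{4} = 3 + \frac{3 d^{2}}{4}$)
$A{\left(C{\left(3 \right)} \right)} \left(-90\right) = \left(3 + \frac{3 \left(-30 + 3 + 3^{2}\right)^{2}}{4}\right) \left(-90\right) = \left(3 + \frac{3 \left(-30 + 3 + 9\right)^{2}}{4}\right) \left(-90\right) = \left(3 + \frac{3 \left(-18\right)^{2}}{4}\right) \left(-90\right) = \left(3 + \frac{3}{4} \cdot 324\right) \left(-90\right) = \left(3 + 243\right) \left(-90\right) = 246 \left(-90\right) = -22140$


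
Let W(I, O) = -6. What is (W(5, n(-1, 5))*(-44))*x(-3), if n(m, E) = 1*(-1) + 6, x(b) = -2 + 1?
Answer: -264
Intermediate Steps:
x(b) = -1
n(m, E) = 5 (n(m, E) = -1 + 6 = 5)
(W(5, n(-1, 5))*(-44))*x(-3) = -6*(-44)*(-1) = 264*(-1) = -264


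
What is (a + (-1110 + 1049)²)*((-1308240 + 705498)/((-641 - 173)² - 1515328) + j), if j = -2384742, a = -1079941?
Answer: 60792834124757790/23687 ≈ 2.5665e+12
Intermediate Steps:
(a + (-1110 + 1049)²)*((-1308240 + 705498)/((-641 - 173)² - 1515328) + j) = (-1079941 + (-1110 + 1049)²)*((-1308240 + 705498)/((-641 - 173)² - 1515328) - 2384742) = (-1079941 + (-61)²)*(-602742/((-814)² - 1515328) - 2384742) = (-1079941 + 3721)*(-602742/(662596 - 1515328) - 2384742) = -1076220*(-602742/(-852732) - 2384742) = -1076220*(-602742*(-1/852732) - 2384742) = -1076220*(100457/142122 - 2384742) = -1076220*(-338924202067/142122) = 60792834124757790/23687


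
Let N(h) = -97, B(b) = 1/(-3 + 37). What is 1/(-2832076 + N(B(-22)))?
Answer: -1/2832173 ≈ -3.5309e-7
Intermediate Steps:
B(b) = 1/34
1/(-2832076 + N(B(-22))) = 1/(-2832076 - 97) = 1/(-2832173) = -1/2832173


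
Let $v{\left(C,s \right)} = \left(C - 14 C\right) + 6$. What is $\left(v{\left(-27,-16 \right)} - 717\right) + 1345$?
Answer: $985$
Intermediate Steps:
$v{\left(C,s \right)} = 6 - 13 C$ ($v{\left(C,s \right)} = - 13 C + 6 = 6 - 13 C$)
$\left(v{\left(-27,-16 \right)} - 717\right) + 1345 = \left(\left(6 - -351\right) - 717\right) + 1345 = \left(\left(6 + 351\right) - 717\right) + 1345 = \left(357 - 717\right) + 1345 = -360 + 1345 = 985$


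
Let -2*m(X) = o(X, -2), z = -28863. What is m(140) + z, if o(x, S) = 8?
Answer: -28867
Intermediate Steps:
m(X) = -4 (m(X) = -½*8 = -4)
m(140) + z = -4 - 28863 = -28867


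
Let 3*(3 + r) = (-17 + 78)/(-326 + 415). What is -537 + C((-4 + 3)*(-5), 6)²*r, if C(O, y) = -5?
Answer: -161879/267 ≈ -606.29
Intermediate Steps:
r = -740/267 (r = -3 + ((-17 + 78)/(-326 + 415))/3 = -3 + (61/89)/3 = -3 + (61*(1/89))/3 = -3 + (⅓)*(61/89) = -3 + 61/267 = -740/267 ≈ -2.7715)
-537 + C((-4 + 3)*(-5), 6)²*r = -537 + (-5)²*(-740/267) = -537 + 25*(-740/267) = -537 - 18500/267 = -161879/267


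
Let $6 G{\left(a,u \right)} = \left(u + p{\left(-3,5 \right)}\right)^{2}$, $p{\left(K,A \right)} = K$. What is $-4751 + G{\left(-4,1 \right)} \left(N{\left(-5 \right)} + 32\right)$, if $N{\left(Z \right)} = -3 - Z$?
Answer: $- \frac{14185}{3} \approx -4728.3$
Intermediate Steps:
$G{\left(a,u \right)} = \frac{\left(-3 + u\right)^{2}}{6}$ ($G{\left(a,u \right)} = \frac{\left(u - 3\right)^{2}}{6} = \frac{\left(-3 + u\right)^{2}}{6}$)
$-4751 + G{\left(-4,1 \right)} \left(N{\left(-5 \right)} + 32\right) = -4751 + \frac{\left(-3 + 1\right)^{2}}{6} \left(\left(-3 - -5\right) + 32\right) = -4751 + \frac{\left(-2\right)^{2}}{6} \left(\left(-3 + 5\right) + 32\right) = -4751 + \frac{1}{6} \cdot 4 \left(2 + 32\right) = -4751 + \frac{2}{3} \cdot 34 = -4751 + \frac{68}{3} = - \frac{14185}{3}$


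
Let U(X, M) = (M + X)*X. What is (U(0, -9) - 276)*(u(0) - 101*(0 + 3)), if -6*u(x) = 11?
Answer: 84134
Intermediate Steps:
u(x) = -11/6 (u(x) = -⅙*11 = -11/6)
U(X, M) = X*(M + X)
(U(0, -9) - 276)*(u(0) - 101*(0 + 3)) = (0*(-9 + 0) - 276)*(-11/6 - 101*(0 + 3)) = (0*(-9) - 276)*(-11/6 - 101*3) = (0 - 276)*(-11/6 - 303) = -276*(-1829/6) = 84134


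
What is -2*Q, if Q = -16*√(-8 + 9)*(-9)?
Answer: -288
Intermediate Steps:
Q = 144 (Q = -16*√1*(-9) = -16*1*(-9) = -16*(-9) = 144)
-2*Q = -2*144 = -288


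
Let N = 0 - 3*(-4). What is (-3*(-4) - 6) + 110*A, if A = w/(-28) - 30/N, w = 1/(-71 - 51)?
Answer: -459397/1708 ≈ -268.97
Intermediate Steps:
N = 12 (N = 0 + 12 = 12)
w = -1/122 (w = 1/(-122) = -1/122 ≈ -0.0081967)
A = -8539/3416 (A = -1/122/(-28) - 30/12 = -1/122*(-1/28) - 30*1/12 = 1/3416 - 5/2 = -8539/3416 ≈ -2.4997)
(-3*(-4) - 6) + 110*A = (-3*(-4) - 6) + 110*(-8539/3416) = (12 - 6) - 469645/1708 = 6 - 469645/1708 = -459397/1708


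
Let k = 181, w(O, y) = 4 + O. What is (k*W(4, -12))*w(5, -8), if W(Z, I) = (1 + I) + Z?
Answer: -11403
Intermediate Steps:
W(Z, I) = 1 + I + Z
(k*W(4, -12))*w(5, -8) = (181*(1 - 12 + 4))*(4 + 5) = (181*(-7))*9 = -1267*9 = -11403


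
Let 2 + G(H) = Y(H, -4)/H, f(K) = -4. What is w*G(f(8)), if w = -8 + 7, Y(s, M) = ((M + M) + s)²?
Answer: 38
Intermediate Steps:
Y(s, M) = (s + 2*M)² (Y(s, M) = (2*M + s)² = (s + 2*M)²)
G(H) = -2 + (-8 + H)²/H (G(H) = -2 + (H + 2*(-4))²/H = -2 + (H - 8)²/H = -2 + (-8 + H)²/H)
w = -1
w*G(f(8)) = -(-2 + (-8 - 4)²/(-4)) = -(-2 - ¼*(-12)²) = -(-2 - ¼*144) = -(-2 - 36) = -1*(-38) = 38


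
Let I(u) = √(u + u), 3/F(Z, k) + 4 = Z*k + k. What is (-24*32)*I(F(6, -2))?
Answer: -256*I*√3 ≈ -443.4*I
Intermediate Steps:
F(Z, k) = 3/(-4 + k + Z*k) (F(Z, k) = 3/(-4 + (Z*k + k)) = 3/(-4 + (k + Z*k)) = 3/(-4 + k + Z*k))
I(u) = √2*√u (I(u) = √(2*u) = √2*√u)
(-24*32)*I(F(6, -2)) = (-24*32)*(√2*√(3/(-4 - 2 + 6*(-2)))) = -768*√2*√(3/(-4 - 2 - 12)) = -768*√2*√(3/(-18)) = -768*√2*√(3*(-1/18)) = -768*√2*√(-⅙) = -768*√2*I*√6/6 = -256*I*√3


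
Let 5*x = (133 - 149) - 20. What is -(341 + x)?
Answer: -1669/5 ≈ -333.80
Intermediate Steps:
x = -36/5 (x = ((133 - 149) - 20)/5 = (-16 - 20)/5 = (⅕)*(-36) = -36/5 ≈ -7.2000)
-(341 + x) = -(341 - 36/5) = -1*1669/5 = -1669/5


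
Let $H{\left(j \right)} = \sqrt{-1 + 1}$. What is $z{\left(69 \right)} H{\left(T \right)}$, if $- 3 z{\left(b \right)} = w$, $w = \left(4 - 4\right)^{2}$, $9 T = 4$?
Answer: $0$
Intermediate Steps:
$T = \frac{4}{9}$ ($T = \frac{1}{9} \cdot 4 = \frac{4}{9} \approx 0.44444$)
$H{\left(j \right)} = 0$ ($H{\left(j \right)} = \sqrt{0} = 0$)
$w = 0$ ($w = 0^{2} = 0$)
$z{\left(b \right)} = 0$ ($z{\left(b \right)} = \left(- \frac{1}{3}\right) 0 = 0$)
$z{\left(69 \right)} H{\left(T \right)} = 0 \cdot 0 = 0$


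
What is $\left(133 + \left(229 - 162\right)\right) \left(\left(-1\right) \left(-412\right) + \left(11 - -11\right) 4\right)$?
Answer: $100000$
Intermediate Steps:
$\left(133 + \left(229 - 162\right)\right) \left(\left(-1\right) \left(-412\right) + \left(11 - -11\right) 4\right) = \left(133 + 67\right) \left(412 + \left(11 + 11\right) 4\right) = 200 \left(412 + 22 \cdot 4\right) = 200 \left(412 + 88\right) = 200 \cdot 500 = 100000$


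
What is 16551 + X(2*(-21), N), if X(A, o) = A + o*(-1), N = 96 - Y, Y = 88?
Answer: 16501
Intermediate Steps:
N = 8 (N = 96 - 1*88 = 96 - 88 = 8)
X(A, o) = A - o
16551 + X(2*(-21), N) = 16551 + (2*(-21) - 1*8) = 16551 + (-42 - 8) = 16551 - 50 = 16501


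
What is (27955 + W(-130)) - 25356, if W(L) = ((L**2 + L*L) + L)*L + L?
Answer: -4374631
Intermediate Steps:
W(L) = L + L*(L + 2*L**2) (W(L) = ((L**2 + L**2) + L)*L + L = (2*L**2 + L)*L + L = (L + 2*L**2)*L + L = L*(L + 2*L**2) + L = L + L*(L + 2*L**2))
(27955 + W(-130)) - 25356 = (27955 - 130*(1 - 130 + 2*(-130)**2)) - 25356 = (27955 - 130*(1 - 130 + 2*16900)) - 25356 = (27955 - 130*(1 - 130 + 33800)) - 25356 = (27955 - 130*33671) - 25356 = (27955 - 4377230) - 25356 = -4349275 - 25356 = -4374631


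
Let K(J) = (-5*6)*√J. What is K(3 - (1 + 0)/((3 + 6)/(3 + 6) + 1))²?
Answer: 2250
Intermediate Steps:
K(J) = -30*√J
K(3 - (1 + 0)/((3 + 6)/(3 + 6) + 1))² = (-30*√(3 - (1 + 0)/((3 + 6)/(3 + 6) + 1)))² = (-30*√(3 - 1/(9/9 + 1)))² = (-30*√(3 - 1/(9*(⅑) + 1)))² = (-30*√(3 - 1/(1 + 1)))² = (-30*√(3 - 1/2))² = (-30*√(3 - 1*½))² = (-30*√(3 - ½))² = (-15*√10)² = 2250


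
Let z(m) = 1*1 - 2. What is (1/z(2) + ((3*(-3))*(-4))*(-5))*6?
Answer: -1086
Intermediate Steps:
z(m) = -1 (z(m) = 1 - 2 = -1)
(1/z(2) + ((3*(-3))*(-4))*(-5))*6 = (1/(-1) + ((3*(-3))*(-4))*(-5))*6 = (-1 - 9*(-4)*(-5))*6 = (-1 + 36*(-5))*6 = (-1 - 180)*6 = -181*6 = -1086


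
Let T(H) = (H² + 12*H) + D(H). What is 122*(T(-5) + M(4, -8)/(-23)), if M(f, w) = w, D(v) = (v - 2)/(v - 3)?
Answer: -379115/92 ≈ -4120.8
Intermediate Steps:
D(v) = (-2 + v)/(-3 + v)
T(H) = H² + 12*H + (-2 + H)/(-3 + H) (T(H) = (H² + 12*H) + (-2 + H)/(-3 + H) = H² + 12*H + (-2 + H)/(-3 + H))
122*(T(-5) + M(4, -8)/(-23)) = 122*((-2 - 5 - 5*(-3 - 5)*(12 - 5))/(-3 - 5) - 8/(-23)) = 122*((-2 - 5 - 5*(-8)*7)/(-8) - 8*(-1/23)) = 122*(-(-2 - 5 + 280)/8 + 8/23) = 122*(-⅛*273 + 8/23) = 122*(-273/8 + 8/23) = 122*(-6215/184) = -379115/92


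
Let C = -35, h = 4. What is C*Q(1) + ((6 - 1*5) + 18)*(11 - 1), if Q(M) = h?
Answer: 50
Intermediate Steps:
Q(M) = 4
C*Q(1) + ((6 - 1*5) + 18)*(11 - 1) = -35*4 + ((6 - 1*5) + 18)*(11 - 1) = -140 + ((6 - 5) + 18)*10 = -140 + (1 + 18)*10 = -140 + 19*10 = -140 + 190 = 50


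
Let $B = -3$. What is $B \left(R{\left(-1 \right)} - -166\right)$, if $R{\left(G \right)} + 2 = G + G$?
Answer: $-486$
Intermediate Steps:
$R{\left(G \right)} = -2 + 2 G$ ($R{\left(G \right)} = -2 + \left(G + G\right) = -2 + 2 G$)
$B \left(R{\left(-1 \right)} - -166\right) = - 3 \left(\left(-2 + 2 \left(-1\right)\right) - -166\right) = - 3 \left(\left(-2 - 2\right) + 166\right) = - 3 \left(-4 + 166\right) = \left(-3\right) 162 = -486$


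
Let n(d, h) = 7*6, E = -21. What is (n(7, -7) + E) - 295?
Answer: -274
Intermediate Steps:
n(d, h) = 42
(n(7, -7) + E) - 295 = (42 - 21) - 295 = 21 - 295 = -274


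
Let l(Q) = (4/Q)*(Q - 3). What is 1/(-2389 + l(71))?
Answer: -71/169347 ≈ -0.00041926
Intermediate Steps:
l(Q) = 4*(-3 + Q)/Q (l(Q) = (4/Q)*(-3 + Q) = 4*(-3 + Q)/Q)
1/(-2389 + l(71)) = 1/(-2389 + (4 - 12/71)) = 1/(-2389 + 272/71) = 1/(-169347/71) = -71/169347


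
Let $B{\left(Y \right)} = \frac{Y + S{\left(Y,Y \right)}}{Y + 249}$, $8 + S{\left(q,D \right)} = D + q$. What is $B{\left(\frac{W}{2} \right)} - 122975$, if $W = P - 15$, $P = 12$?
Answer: $- \frac{12174530}{99} \approx -1.2298 \cdot 10^{5}$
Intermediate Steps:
$S{\left(q,D \right)} = -8 + D + q$ ($S{\left(q,D \right)} = -8 + \left(D + q\right) = -8 + D + q$)
$W = -3$ ($W = 12 - 15 = -3$)
$B{\left(Y \right)} = \frac{-8 + 3 Y}{249 + Y}$ ($B{\left(Y \right)} = \frac{Y + \left(-8 + Y + Y\right)}{Y + 249} = \frac{Y + \left(-8 + 2 Y\right)}{249 + Y} = \frac{-8 + 3 Y}{249 + Y}$)
$B{\left(\frac{W}{2} \right)} - 122975 = \frac{-8 + 3 \left(- \frac{3}{2}\right)}{249 - \frac{3}{2}} - 122975 = \frac{-8 - \frac{9}{2}}{\frac{495}{2}} - 122975 = \frac{2}{495} \left(- \frac{25}{2}\right) - 122975 = - \frac{5}{99} - 122975 = - \frac{12174530}{99}$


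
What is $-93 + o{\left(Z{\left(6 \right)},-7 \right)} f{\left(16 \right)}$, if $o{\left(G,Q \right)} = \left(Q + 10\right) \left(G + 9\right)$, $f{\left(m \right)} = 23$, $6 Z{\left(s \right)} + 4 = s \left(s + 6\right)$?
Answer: $1310$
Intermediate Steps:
$Z{\left(s \right)} = - \frac{2}{3} + \frac{s \left(6 + s\right)}{6}$ ($Z{\left(s \right)} = - \frac{2}{3} + \frac{s \left(s + 6\right)}{6} = - \frac{2}{3} + \frac{s \left(6 + s\right)}{6}$)
$o{\left(G,Q \right)} = \left(9 + G\right) \left(10 + Q\right)$ ($o{\left(G,Q \right)} = \left(10 + Q\right) \left(9 + G\right) = \left(9 + G\right) \left(10 + Q\right)$)
$-93 + o{\left(Z{\left(6 \right)},-7 \right)} f{\left(16 \right)} = -93 + \left(90 + 9 \left(-7\right) + 10 \left(- \frac{2}{3} + 6 + \frac{6^{2}}{6}\right) + \left(- \frac{2}{3} + 6 + \frac{6^{2}}{6}\right) \left(-7\right)\right) 23 = -93 + \left(90 - 63 + 10 \left(- \frac{2}{3} + 6 + \frac{1}{6} \cdot 36\right) + \left(- \frac{2}{3} + 6 + \frac{1}{6} \cdot 36\right) \left(-7\right)\right) 23 = -93 + \left(90 - 63 + 10 \left(- \frac{2}{3} + 6 + 6\right) + \left(- \frac{2}{3} + 6 + 6\right) \left(-7\right)\right) 23 = -93 + \left(90 - 63 + 10 \cdot \frac{34}{3} + \frac{34}{3} \left(-7\right)\right) 23 = -93 + \left(90 - 63 + \frac{340}{3} - \frac{238}{3}\right) 23 = -93 + 61 \cdot 23 = -93 + 1403 = 1310$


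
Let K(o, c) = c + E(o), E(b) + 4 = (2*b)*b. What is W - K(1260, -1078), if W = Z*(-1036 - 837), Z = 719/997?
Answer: -3165942333/997 ≈ -3.1755e+6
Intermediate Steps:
Z = 719/997 (Z = 719*(1/997) = 719/997 ≈ 0.72116)
E(b) = -4 + 2*b² (E(b) = -4 + (2*b)*b = -4 + 2*b²)
W = -1346687/997 (W = 719*(-1036 - 837)/997 = (719/997)*(-1873) = -1346687/997 ≈ -1350.7)
K(o, c) = -4 + c + 2*o² (K(o, c) = c + (-4 + 2*o²) = -4 + c + 2*o²)
W - K(1260, -1078) = -1346687/997 - (-4 - 1078 + 2*1260²) = -1346687/997 - (-4 - 1078 + 2*1587600) = -1346687/997 - (-4 - 1078 + 3175200) = -1346687/997 - 1*3174118 = -1346687/997 - 3174118 = -3165942333/997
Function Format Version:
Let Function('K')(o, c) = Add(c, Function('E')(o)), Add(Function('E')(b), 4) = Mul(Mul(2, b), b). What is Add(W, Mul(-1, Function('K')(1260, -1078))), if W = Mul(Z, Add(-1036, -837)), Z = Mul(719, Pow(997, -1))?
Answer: Rational(-3165942333, 997) ≈ -3.1755e+6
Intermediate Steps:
Z = Rational(719, 997) (Z = Mul(719, Rational(1, 997)) = Rational(719, 997) ≈ 0.72116)
Function('E')(b) = Add(-4, Mul(2, Pow(b, 2))) (Function('E')(b) = Add(-4, Mul(Mul(2, b), b)) = Add(-4, Mul(2, Pow(b, 2))))
W = Rational(-1346687, 997) (W = Mul(Rational(719, 997), Add(-1036, -837)) = Mul(Rational(719, 997), -1873) = Rational(-1346687, 997) ≈ -1350.7)
Function('K')(o, c) = Add(-4, c, Mul(2, Pow(o, 2))) (Function('K')(o, c) = Add(c, Add(-4, Mul(2, Pow(o, 2)))) = Add(-4, c, Mul(2, Pow(o, 2))))
Add(W, Mul(-1, Function('K')(1260, -1078))) = Add(Rational(-1346687, 997), Mul(-1, Add(-4, -1078, Mul(2, Pow(1260, 2))))) = Add(Rational(-1346687, 997), Mul(-1, Add(-4, -1078, Mul(2, 1587600)))) = Add(Rational(-1346687, 997), Mul(-1, Add(-4, -1078, 3175200))) = Add(Rational(-1346687, 997), Mul(-1, 3174118)) = Add(Rational(-1346687, 997), -3174118) = Rational(-3165942333, 997)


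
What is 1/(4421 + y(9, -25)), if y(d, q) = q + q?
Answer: 1/4371 ≈ 0.00022878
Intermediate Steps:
y(d, q) = 2*q
1/(4421 + y(9, -25)) = 1/(4421 + 2*(-25)) = 1/(4421 - 50) = 1/4371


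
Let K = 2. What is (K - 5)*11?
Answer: -33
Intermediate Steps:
(K - 5)*11 = (2 - 5)*11 = -3*11 = -33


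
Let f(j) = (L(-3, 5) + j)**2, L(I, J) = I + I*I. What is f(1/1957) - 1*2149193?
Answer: -8230946763808/3829849 ≈ -2.1492e+6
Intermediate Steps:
L(I, J) = I + I**2
f(j) = (6 + j)**2 (f(j) = (-3*(1 - 3) + j)**2 = (-3*(-2) + j)**2 = (6 + j)**2)
f(1/1957) - 1*2149193 = (6 + 1/1957)**2 - 1*2149193 = (6 + 1/1957)**2 - 2149193 = (11743/1957)**2 - 2149193 = 137898049/3829849 - 2149193 = -8230946763808/3829849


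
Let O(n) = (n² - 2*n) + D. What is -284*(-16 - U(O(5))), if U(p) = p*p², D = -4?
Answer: 382548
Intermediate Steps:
O(n) = -4 + n² - 2*n (O(n) = (n² - 2*n) - 4 = -4 + n² - 2*n)
U(p) = p³
-284*(-16 - U(O(5))) = -284*(-16 - (-4 + 5² - 2*5)³) = -284*(-16 - (-4 + 25 - 10)³) = -284*(-16 - 1*11³) = -284*(-16 - 1*1331) = -284*(-16 - 1331) = -284*(-1347) = 382548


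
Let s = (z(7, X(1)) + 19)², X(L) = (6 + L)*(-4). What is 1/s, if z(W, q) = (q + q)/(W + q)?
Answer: 9/4225 ≈ 0.0021302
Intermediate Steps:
X(L) = -24 - 4*L
z(W, q) = 2*q/(W + q) (z(W, q) = (2*q)/(W + q) = 2*q/(W + q))
s = 4225/9 (s = (2*(-24 - 4*1)/(7 + (-24 - 4*1)) + 19)² = (2*(-24 - 4)/(7 + (-24 - 4)) + 19)² = (2*(-28)/(7 - 28) + 19)² = (2*(-28)/(-21) + 19)² = (2*(-28)*(-1/21) + 19)² = (8/3 + 19)² = (65/3)² = 4225/9 ≈ 469.44)
1/s = 1/(4225/9) = 9/4225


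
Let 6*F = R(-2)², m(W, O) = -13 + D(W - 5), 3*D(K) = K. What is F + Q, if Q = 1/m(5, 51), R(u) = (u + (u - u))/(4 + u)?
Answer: 7/78 ≈ 0.089744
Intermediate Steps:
R(u) = u/(4 + u) (R(u) = (u + 0)/(4 + u) = u/(4 + u))
D(K) = K/3
m(W, O) = -44/3 + W/3 (m(W, O) = -13 + (W - 5)/3 = -13 + (-5 + W)/3 = -13 + (-5/3 + W/3) = -44/3 + W/3)
F = ⅙ (F = (-2/(4 - 2))²/6 = (-2/2)²/6 = (-2*½)²/6 = (⅙)*(-1)² = (⅙)*1 = ⅙ ≈ 0.16667)
Q = -1/13 (Q = 1/(-44/3 + (⅓)*5) = 1/(-44/3 + 5/3) = 1/(-13) = -1/13 ≈ -0.076923)
F + Q = ⅙ - 1/13 = 7/78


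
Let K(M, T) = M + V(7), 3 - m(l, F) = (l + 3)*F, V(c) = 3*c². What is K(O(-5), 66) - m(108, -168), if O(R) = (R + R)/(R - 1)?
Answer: -55507/3 ≈ -18502.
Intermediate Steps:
m(l, F) = 3 - F*(3 + l) (m(l, F) = 3 - (l + 3)*F = 3 - (3 + l)*F = 3 - F*(3 + l))
O(R) = 2*R/(-1 + R) (O(R) = (2*R)/(-1 + R) = 2*R/(-1 + R))
K(M, T) = 147 + M (K(M, T) = M + 3*7² = M + 3*49 = M + 147 = 147 + M)
K(O(-5), 66) - m(108, -168) = (147 + 2*(-5)/(-1 - 5)) - (3 - 3*(-168) - 1*(-168)*108) = (147 + 2*(-5)/(-6)) - (3 + 504 + 18144) = (147 + 2*(-5)*(-⅙)) - 1*18651 = (147 + 5/3) - 18651 = 446/3 - 18651 = -55507/3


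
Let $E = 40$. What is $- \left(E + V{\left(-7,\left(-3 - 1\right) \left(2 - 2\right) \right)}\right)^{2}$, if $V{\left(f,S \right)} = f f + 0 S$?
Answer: $-7921$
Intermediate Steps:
$V{\left(f,S \right)} = f^{2}$ ($V{\left(f,S \right)} = f^{2} + 0 = f^{2}$)
$- \left(E + V{\left(-7,\left(-3 - 1\right) \left(2 - 2\right) \right)}\right)^{2} = - \left(40 + \left(-7\right)^{2}\right)^{2} = - \left(40 + 49\right)^{2} = - 89^{2} = \left(-1\right) 7921 = -7921$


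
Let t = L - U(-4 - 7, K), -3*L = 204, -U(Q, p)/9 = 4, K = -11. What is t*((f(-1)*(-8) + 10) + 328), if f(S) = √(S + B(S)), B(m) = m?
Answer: -10816 + 256*I*√2 ≈ -10816.0 + 362.04*I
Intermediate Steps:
U(Q, p) = -36 (U(Q, p) = -9*4 = -36)
f(S) = √2*√S (f(S) = √(S + S) = √(2*S) = √2*√S)
L = -68 (L = -⅓*204 = -68)
t = -32 (t = -68 - 1*(-36) = -68 + 36 = -32)
t*((f(-1)*(-8) + 10) + 328) = -32*(((√2*√(-1))*(-8) + 10) + 328) = -32*(((√2*I)*(-8) + 10) + 328) = -32*(((I*√2)*(-8) + 10) + 328) = -32*((-8*I*√2 + 10) + 328) = -32*((10 - 8*I*√2) + 328) = -32*(338 - 8*I*√2) = -10816 + 256*I*√2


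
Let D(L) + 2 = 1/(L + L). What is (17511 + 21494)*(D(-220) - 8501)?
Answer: -29186045121/88 ≈ -3.3166e+8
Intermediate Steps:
D(L) = -2 + 1/(2*L) (D(L) = -2 + 1/(L + L) = -2 + 1/(2*L))
(17511 + 21494)*(D(-220) - 8501) = (17511 + 21494)*((-2 + (½)/(-220)) - 8501) = 39005*((-2 + (½)*(-1/220)) - 8501) = 39005*((-2 - 1/440) - 8501) = 39005*(-881/440 - 8501) = 39005*(-3741321/440) = -29186045121/88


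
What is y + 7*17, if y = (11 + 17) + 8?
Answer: 155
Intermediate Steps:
y = 36 (y = 28 + 8 = 36)
y + 7*17 = 36 + 7*17 = 36 + 119 = 155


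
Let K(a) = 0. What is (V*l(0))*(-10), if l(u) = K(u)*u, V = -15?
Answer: 0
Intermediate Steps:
l(u) = 0 (l(u) = 0*u = 0)
(V*l(0))*(-10) = -15*0*(-10) = 0*(-10) = 0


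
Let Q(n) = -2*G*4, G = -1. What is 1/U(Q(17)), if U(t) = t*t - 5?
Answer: 1/59 ≈ 0.016949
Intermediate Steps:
Q(n) = 8 (Q(n) = -2*(-1)*4 = 2*4 = 8)
U(t) = -5 + t**2 (U(t) = t**2 - 5 = -5 + t**2)
1/U(Q(17)) = 1/(-5 + 8**2) = 1/(-5 + 64) = 1/59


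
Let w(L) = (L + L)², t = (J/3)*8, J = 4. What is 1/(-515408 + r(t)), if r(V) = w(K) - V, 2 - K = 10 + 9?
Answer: -3/1542788 ≈ -1.9445e-6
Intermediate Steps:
K = -17 (K = 2 - (10 + 9) = 2 - 1*19 = 2 - 19 = -17)
t = 32/3 (t = (4/3)*8 = 32/3 ≈ 10.667)
w(L) = 4*L² (w(L) = (2*L)² = 4*L²)
r(V) = 1156 - V (r(V) = 4*(-17)² - V = 4*289 - V = 1156 - V)
1/(-515408 + r(t)) = 1/(-515408 + (1156 - 1*32/3)) = 1/(-515408 + (1156 - 32/3)) = 1/(-515408 + 3436/3) = 1/(-1542788/3) = -3/1542788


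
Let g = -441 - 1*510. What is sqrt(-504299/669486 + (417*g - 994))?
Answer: I*sqrt(178191751440786270)/669486 ≈ 630.53*I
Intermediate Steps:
g = -951 (g = -441 - 510 = -951)
sqrt(-504299/669486 + (417*g - 994)) = sqrt(-504299/669486 + (417*(-951) - 994)) = sqrt(-504299*1/669486 + (-396567 - 994)) = sqrt(-504299/669486 - 397561) = sqrt(-266162027945/669486) = I*sqrt(178191751440786270)/669486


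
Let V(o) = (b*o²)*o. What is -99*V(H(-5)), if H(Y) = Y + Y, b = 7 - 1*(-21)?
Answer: 2772000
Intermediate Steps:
b = 28 (b = 7 + 21 = 28)
H(Y) = 2*Y
V(o) = 28*o³ (V(o) = (28*o²)*o = 28*o³)
-99*V(H(-5)) = -2772*(2*(-5))³ = -2772*(-10)³ = -2772*(-1000) = -99*(-28000) = 2772000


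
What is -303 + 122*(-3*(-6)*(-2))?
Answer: -4695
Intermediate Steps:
-303 + 122*(-3*(-6)*(-2)) = -303 + 122*(18*(-2)) = -303 + 122*(-36) = -303 - 4392 = -4695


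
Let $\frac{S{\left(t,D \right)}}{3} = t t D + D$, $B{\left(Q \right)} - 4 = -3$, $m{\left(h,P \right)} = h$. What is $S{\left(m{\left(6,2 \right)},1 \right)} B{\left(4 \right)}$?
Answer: $111$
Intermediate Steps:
$B{\left(Q \right)} = 1$ ($B{\left(Q \right)} = 4 - 3 = 1$)
$S{\left(t,D \right)} = 3 D + 3 D t^{2}$ ($S{\left(t,D \right)} = 3 \left(t t D + D\right) = 3 \left(t^{2} D + D\right) = 3 \left(D t^{2} + D\right) = 3 \left(D + D t^{2}\right) = 3 D + 3 D t^{2}$)
$S{\left(m{\left(6,2 \right)},1 \right)} B{\left(4 \right)} = 3 \cdot 1 \left(1 + 6^{2}\right) 1 = 3 \cdot 1 \left(1 + 36\right) 1 = 3 \cdot 1 \cdot 37 \cdot 1 = 111 \cdot 1 = 111$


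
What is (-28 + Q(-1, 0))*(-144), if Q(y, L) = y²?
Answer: 3888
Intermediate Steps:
(-28 + Q(-1, 0))*(-144) = (-28 + (-1)²)*(-144) = (-28 + 1)*(-144) = -27*(-144) = 3888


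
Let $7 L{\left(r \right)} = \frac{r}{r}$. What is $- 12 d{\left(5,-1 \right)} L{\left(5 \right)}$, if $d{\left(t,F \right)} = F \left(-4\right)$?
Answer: $- \frac{48}{7} \approx -6.8571$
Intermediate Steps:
$d{\left(t,F \right)} = - 4 F$
$L{\left(r \right)} = \frac{1}{7}$ ($L{\left(r \right)} = \frac{r \frac{1}{r}}{7} = \frac{1}{7} \cdot 1 = \frac{1}{7}$)
$- 12 d{\left(5,-1 \right)} L{\left(5 \right)} = - 12 \left(\left(-4\right) \left(-1\right)\right) \frac{1}{7} = \left(-12\right) 4 \cdot \frac{1}{7} = \left(-48\right) \frac{1}{7} = - \frac{48}{7}$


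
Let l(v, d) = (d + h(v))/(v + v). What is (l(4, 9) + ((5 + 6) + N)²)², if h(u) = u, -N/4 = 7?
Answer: 5405625/64 ≈ 84463.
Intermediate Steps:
N = -28 (N = -4*7 = -28)
l(v, d) = (d + v)/(2*v) (l(v, d) = (d + v)/(v + v) = (d + v)/((2*v)) = (d + v)*(1/(2*v)) = (d + v)/(2*v))
(l(4, 9) + ((5 + 6) + N)²)² = ((½)*(9 + 4)/4 + ((5 + 6) - 28)²)² = ((½)*(¼)*13 + (11 - 28)²)² = (13/8 + (-17)²)² = (13/8 + 289)² = (2325/8)² = 5405625/64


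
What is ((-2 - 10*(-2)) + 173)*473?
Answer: 90343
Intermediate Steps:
((-2 - 10*(-2)) + 173)*473 = ((-2 + 20) + 173)*473 = (18 + 173)*473 = 191*473 = 90343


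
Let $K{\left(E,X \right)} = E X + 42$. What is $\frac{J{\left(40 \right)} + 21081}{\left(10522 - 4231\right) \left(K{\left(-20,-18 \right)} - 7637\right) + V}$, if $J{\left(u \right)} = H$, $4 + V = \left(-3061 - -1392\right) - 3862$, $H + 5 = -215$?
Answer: $- \frac{20861}{45520920} \approx -0.00045827$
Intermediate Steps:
$K{\left(E,X \right)} = 42 + E X$
$H = -220$ ($H = -5 - 215 = -220$)
$V = -5535$ ($V = -4 - 5531 = -5535$)
$J{\left(u \right)} = -220$
$\frac{J{\left(40 \right)} + 21081}{\left(10522 - 4231\right) \left(K{\left(-20,-18 \right)} - 7637\right) + V} = \frac{-220 + 21081}{\left(10522 - 4231\right) \left(\left(42 - -360\right) - 7637\right) - 5535} = \frac{20861}{6291 \left(\left(42 + 360\right) - 7637\right) - 5535} = \frac{20861}{6291 \left(402 - 7637\right) - 5535} = \frac{20861}{6291 \left(-7235\right) - 5535} = \frac{20861}{-45515385 - 5535} = \frac{20861}{-45520920} = 20861 \left(- \frac{1}{45520920}\right) = - \frac{20861}{45520920}$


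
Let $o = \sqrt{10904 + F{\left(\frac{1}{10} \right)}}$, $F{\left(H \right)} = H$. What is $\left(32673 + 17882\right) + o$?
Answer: $50555 + \frac{\sqrt{1090410}}{10} \approx 50659.0$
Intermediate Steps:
$o = \frac{\sqrt{1090410}}{10}$ ($o = \sqrt{10904 + \frac{1}{10}} = \sqrt{\frac{109041}{10}} = \frac{\sqrt{1090410}}{10} \approx 104.42$)
$\left(32673 + 17882\right) + o = \left(32673 + 17882\right) + \frac{\sqrt{1090410}}{10} = 50555 + \frac{\sqrt{1090410}}{10}$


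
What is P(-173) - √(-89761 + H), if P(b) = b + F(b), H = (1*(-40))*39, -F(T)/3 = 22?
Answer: -239 - I*√91321 ≈ -239.0 - 302.19*I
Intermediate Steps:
F(T) = -66 (F(T) = -3*22 = -66)
H = -1560 (H = -40*39 = -1560)
P(b) = -66 + b (P(b) = b - 66 = -66 + b)
P(-173) - √(-89761 + H) = (-66 - 173) - √(-89761 - 1560) = -239 - √(-91321) = -239 - I*√91321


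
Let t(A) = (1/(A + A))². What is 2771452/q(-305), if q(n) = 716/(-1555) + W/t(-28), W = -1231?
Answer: -1077401965/1500736899 ≈ -0.71792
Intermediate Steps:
t(A) = 1/(4*A²) (t(A) = (1/(2*A))² = 1/(4*A²))
q(n) = -6002947596/1555 (q(n) = 716/(-1555) - 1231/((¼)/(-28)²) = 716*(-1/1555) - 1231/((¼)*(1/784)) = -716/1555 - 1231/1/3136 = -716/1555 - 1231*3136 = -716/1555 - 3860416 = -6002947596/1555)
2771452/q(-305) = 2771452/(-6002947596/1555) = 2771452*(-1555/6002947596) = -1077401965/1500736899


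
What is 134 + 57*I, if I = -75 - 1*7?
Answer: -4540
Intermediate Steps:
I = -82 (I = -75 - 7 = -82)
134 + 57*I = 134 + 57*(-82) = 134 - 4674 = -4540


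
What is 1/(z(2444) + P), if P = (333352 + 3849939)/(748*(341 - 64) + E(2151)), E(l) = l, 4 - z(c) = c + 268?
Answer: -209347/562728385 ≈ -0.00037202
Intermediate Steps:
z(c) = -264 - c (z(c) = 4 - (c + 268) = 4 - (268 + c) = 4 + (-268 - c) = -264 - c)
P = 4183291/209347 (P = (333352 + 3849939)/(748*(341 - 64) + 2151) = 4183291/(748*277 + 2151) = 4183291/(207196 + 2151) = 4183291/209347 ≈ 19.983)
1/(z(2444) + P) = 1/((-264 - 1*2444) + 4183291/209347) = 1/((-264 - 2444) + 4183291/209347) = 1/(-2708 + 4183291/209347) = 1/(-562728385/209347) = -209347/562728385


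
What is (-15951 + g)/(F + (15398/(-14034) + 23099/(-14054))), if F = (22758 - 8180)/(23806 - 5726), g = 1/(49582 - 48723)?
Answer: 6107604518311538880/740706956607511 ≈ 8245.6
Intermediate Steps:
g = 1/859 ≈ 0.0011641
F = 7289/9040 (F = 14578/18080 = 14578*(1/18080) = 7289/9040 ≈ 0.80630)
(-15951 + g)/(F + (15398/(-14034) + 23099/(-14054))) = (-15951 + 1/859)/(7289/9040 + (15398/(-14034) + 23099/(-14054))) = -13701908/(859*(7289/9040 + (15398*(-1/14034) + 23099*(-1/14054)))) = -13701908/(859*(7289/9040 + (-7699/7017 - 23099/14054))) = -13701908/(859*(7289/9040 - 270287429/98616918)) = -13701908/(859*(-862289821429/445748469360)) = -13701908/859*(-445748469360/862289821429) = 6107604518311538880/740706956607511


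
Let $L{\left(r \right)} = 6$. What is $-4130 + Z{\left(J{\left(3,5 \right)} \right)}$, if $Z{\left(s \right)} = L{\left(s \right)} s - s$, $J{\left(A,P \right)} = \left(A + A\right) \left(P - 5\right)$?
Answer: $-4130$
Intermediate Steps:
$J{\left(A,P \right)} = 2 A \left(-5 + P\right)$
$Z{\left(s \right)} = 5 s$ ($Z{\left(s \right)} = 6 s - s = 5 s$)
$-4130 + Z{\left(J{\left(3,5 \right)} \right)} = -4130 + 5 \cdot 2 \cdot 3 \left(-5 + 5\right) = -4130 + 5 \cdot 2 \cdot 3 \cdot 0 = -4130 + 5 \cdot 0 = -4130 + 0 = -4130$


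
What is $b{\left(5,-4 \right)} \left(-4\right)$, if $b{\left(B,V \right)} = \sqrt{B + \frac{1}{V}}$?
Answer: $- 2 \sqrt{19} \approx -8.7178$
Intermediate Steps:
$b{\left(5,-4 \right)} \left(-4\right) = \sqrt{5 + \frac{1}{-4}} \left(-4\right) = \sqrt{5 - \frac{1}{4}} \left(-4\right) = \sqrt{\frac{19}{4}} \left(-4\right) = \frac{\sqrt{19}}{2} \left(-4\right) = - 2 \sqrt{19}$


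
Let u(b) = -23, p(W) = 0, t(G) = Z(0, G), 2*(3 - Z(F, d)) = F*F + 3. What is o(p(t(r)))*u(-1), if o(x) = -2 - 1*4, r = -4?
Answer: 138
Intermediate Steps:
Z(F, d) = 3/2 - F²/2 (Z(F, d) = 3 - (F*F + 3)/2 = 3 - (F² + 3)/2 = 3 - (3 + F²)/2 = 3 + (-3/2 - F²/2) = 3/2 - F²/2)
t(G) = 3/2 (t(G) = 3/2 - ½*0² = 3/2 - ½*0 = 3/2 + 0 = 3/2)
o(x) = -6 (o(x) = -2 - 4 = -6)
o(p(t(r)))*u(-1) = -6*(-23) = 138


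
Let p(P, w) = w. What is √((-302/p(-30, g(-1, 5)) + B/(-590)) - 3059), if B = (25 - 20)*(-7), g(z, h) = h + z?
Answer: 6*I*√303083/59 ≈ 55.986*I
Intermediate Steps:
B = -35 (B = 5*(-7) = -35)
√((-302/p(-30, g(-1, 5)) + B/(-590)) - 3059) = √((-302/(5 - 1) - 35/(-590)) - 3059) = √((-302/4 - 35*(-1/590)) - 3059) = √((-302*¼ + 7/118) - 3059) = √((-151/2 + 7/118) - 3059) = √(-4451/59 - 3059) = √(-184932/59) = 6*I*√303083/59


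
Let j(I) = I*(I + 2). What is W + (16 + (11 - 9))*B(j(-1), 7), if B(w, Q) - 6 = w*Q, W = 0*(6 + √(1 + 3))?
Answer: -18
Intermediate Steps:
j(I) = I*(2 + I)
W = 0 (W = 0*(6 + √4) = 0*(6 + 2) = 0*8 = 0)
B(w, Q) = 6 + Q*w (B(w, Q) = 6 + w*Q = 6 + Q*w)
W + (16 + (11 - 9))*B(j(-1), 7) = 0 + (16 + (11 - 9))*(6 + 7*(-(2 - 1))) = 0 + (16 + 2)*(6 + 7*(-1*1)) = 0 + 18*(6 + 7*(-1)) = 0 + 18*(6 - 7) = 0 + 18*(-1) = 0 - 18 = -18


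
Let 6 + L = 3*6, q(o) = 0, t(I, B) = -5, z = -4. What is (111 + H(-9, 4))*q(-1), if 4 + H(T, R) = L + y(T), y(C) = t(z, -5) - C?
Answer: 0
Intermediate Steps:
L = 12 (L = -6 + 3*6 = -6 + 18 = 12)
y(C) = -5 - C
H(T, R) = 3 - T (H(T, R) = -4 + (12 + (-5 - T)) = -4 + (7 - T) = 3 - T)
(111 + H(-9, 4))*q(-1) = (111 + (3 - 1*(-9)))*0 = (111 + (3 + 9))*0 = (111 + 12)*0 = 123*0 = 0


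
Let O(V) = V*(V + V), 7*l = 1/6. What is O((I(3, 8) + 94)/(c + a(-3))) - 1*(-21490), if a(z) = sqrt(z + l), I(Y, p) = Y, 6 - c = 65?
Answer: 14*(905650*sqrt(210) + 224284649*I)/(590*sqrt(210) + 146077*I) ≈ 21495.0 + 0.3156*I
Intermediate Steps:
c = -59 (c = 6 - 1*65 = 6 - 65 = -59)
l = 1/42 (l = (1/7)/6 = (1/7)*(1/6) = 1/42 ≈ 0.023810)
a(z) = sqrt(1/42 + z) (a(z) = sqrt(z + 1/42) = sqrt(1/42 + z))
O(V) = 2*V**2 (O(V) = V*(2*V) = 2*V**2)
O((I(3, 8) + 94)/(c + a(-3))) - 1*(-21490) = 2*((3 + 94)/(-59 + sqrt(42 + 1764*(-3))/42))**2 - 1*(-21490) = 2*(97/(-59 + sqrt(42 - 5292)/42))**2 + 21490 = 2*(97/(-59 + sqrt(-5250)/42))**2 + 21490 = 2*(97/(-59 + (5*I*sqrt(210))/42))**2 + 21490 = 2*(97/(-59 + 5*I*sqrt(210)/42))**2 + 21490 = 2*(9409/(-59 + 5*I*sqrt(210)/42)**2) + 21490 = 18818/(-59 + 5*I*sqrt(210)/42)**2 + 21490 = 21490 + 18818/(-59 + 5*I*sqrt(210)/42)**2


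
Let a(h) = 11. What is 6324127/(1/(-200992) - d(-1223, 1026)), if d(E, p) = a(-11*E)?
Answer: -1271098933984/2210913 ≈ -5.7492e+5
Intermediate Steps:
d(E, p) = 11
6324127/(1/(-200992) - d(-1223, 1026)) = 6324127/(1/(-200992) - 1*11) = 6324127/(-1/200992 - 11) = 6324127/(-2210913/200992) = 6324127*(-200992/2210913) = -1271098933984/2210913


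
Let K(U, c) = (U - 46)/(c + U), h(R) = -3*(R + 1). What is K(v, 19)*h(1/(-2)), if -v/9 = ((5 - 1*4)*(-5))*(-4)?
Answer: -339/161 ≈ -2.1056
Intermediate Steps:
v = -180 (v = -9*(5 - 1*4)*(-5)*(-4) = -9*(5 - 4)*(-5)*(-4) = -9*1*(-5)*(-4) = -(-45)*(-4) = -9*20 = -180)
h(R) = -3 - 3*R (h(R) = -3*(1 + R) = -3 - 3*R)
K(U, c) = (-46 + U)/(U + c)
K(v, 19)*h(1/(-2)) = ((-46 - 180)/(-180 + 19))*(-3 - 3/(-2)) = (-226/(-161))*(-3 - 3*(-½)) = (-1/161*(-226))*(-3 + 3/2) = (226/161)*(-3/2) = -339/161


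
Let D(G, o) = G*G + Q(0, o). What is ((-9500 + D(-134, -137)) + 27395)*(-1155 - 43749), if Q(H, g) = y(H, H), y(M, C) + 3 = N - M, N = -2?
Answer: -1609628784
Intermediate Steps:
y(M, C) = -5 - M (y(M, C) = -3 + (-2 - M) = -5 - M)
Q(H, g) = -5 - H
D(G, o) = -5 + G² (D(G, o) = G*G + (-5 - 1*0) = G² + (-5 + 0) = G² - 5 = -5 + G²)
((-9500 + D(-134, -137)) + 27395)*(-1155 - 43749) = ((-9500 + (-5 + (-134)²)) + 27395)*(-1155 - 43749) = ((-9500 + (-5 + 17956)) + 27395)*(-44904) = ((-9500 + 17951) + 27395)*(-44904) = (8451 + 27395)*(-44904) = 35846*(-44904) = -1609628784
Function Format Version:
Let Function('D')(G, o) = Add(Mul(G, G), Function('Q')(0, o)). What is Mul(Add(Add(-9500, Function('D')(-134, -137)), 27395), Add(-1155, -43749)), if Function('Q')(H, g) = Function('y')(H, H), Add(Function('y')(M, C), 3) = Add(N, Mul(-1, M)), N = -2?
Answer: -1609628784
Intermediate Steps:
Function('y')(M, C) = Add(-5, Mul(-1, M)) (Function('y')(M, C) = Add(-3, Add(-2, Mul(-1, M))) = Add(-5, Mul(-1, M)))
Function('Q')(H, g) = Add(-5, Mul(-1, H))
Function('D')(G, o) = Add(-5, Pow(G, 2)) (Function('D')(G, o) = Add(Mul(G, G), Add(-5, Mul(-1, 0))) = Add(Pow(G, 2), Add(-5, 0)) = Add(Pow(G, 2), -5) = Add(-5, Pow(G, 2)))
Mul(Add(Add(-9500, Function('D')(-134, -137)), 27395), Add(-1155, -43749)) = Mul(Add(Add(-9500, Add(-5, Pow(-134, 2))), 27395), Add(-1155, -43749)) = Mul(Add(Add(-9500, Add(-5, 17956)), 27395), -44904) = Mul(Add(Add(-9500, 17951), 27395), -44904) = Mul(Add(8451, 27395), -44904) = Mul(35846, -44904) = -1609628784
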